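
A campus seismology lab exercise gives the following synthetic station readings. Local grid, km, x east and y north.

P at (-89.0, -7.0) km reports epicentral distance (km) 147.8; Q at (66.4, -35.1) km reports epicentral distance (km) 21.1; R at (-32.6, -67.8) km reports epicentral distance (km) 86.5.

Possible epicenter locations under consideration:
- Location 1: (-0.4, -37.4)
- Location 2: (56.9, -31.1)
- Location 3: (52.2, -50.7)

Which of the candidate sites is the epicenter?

Location 3

For each candidate, compare |candidate − station| to the reported distance:
Location 1: residuals P 54.1, Q 45.7, R 42.2 → max 54.1 km
Location 2: residuals P 0.1, Q 10.8, R 10.2 → max 10.8 km
Location 3: residuals P 0.0, Q 0.0, R 0.0 → max 0.0 km
Only Location 3 has all residuals ≈ 0.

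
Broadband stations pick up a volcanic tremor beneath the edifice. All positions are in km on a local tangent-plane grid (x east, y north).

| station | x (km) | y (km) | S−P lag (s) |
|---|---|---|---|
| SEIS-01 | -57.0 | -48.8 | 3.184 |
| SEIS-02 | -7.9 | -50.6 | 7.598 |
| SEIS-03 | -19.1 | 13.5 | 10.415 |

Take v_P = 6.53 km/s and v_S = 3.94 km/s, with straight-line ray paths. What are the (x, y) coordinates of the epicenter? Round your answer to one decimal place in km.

Distance from S−P lag: d = Δt · v_P v_S / (v_P − v_S) = Δt · (6.53·3.94)/(6.53−3.94) ≈ 9.9337·Δt.
So d_SEIS-01 = 31.63, d_SEIS-02 = 75.48, d_SEIS-03 = 103.46 km.
Circle about each station: (x + 57.0)² + (y + 48.8)² = 31.63²; (x + 7.9)² + (y + 50.6)² = 75.48²; (x + 19.1)² + (y − 13.5)² = 103.46².
Subtracting pairs of circle equations eliminates x²+y² and gives linear equations (the radical axes):
98.2 x − 3.6 y = -7704.44
75.8 x + 124.6 y = -14786.89
Solving the 2×2 system: x ≈ -81.0, y ≈ -69.4 km.

-81.0 km east, -69.4 km north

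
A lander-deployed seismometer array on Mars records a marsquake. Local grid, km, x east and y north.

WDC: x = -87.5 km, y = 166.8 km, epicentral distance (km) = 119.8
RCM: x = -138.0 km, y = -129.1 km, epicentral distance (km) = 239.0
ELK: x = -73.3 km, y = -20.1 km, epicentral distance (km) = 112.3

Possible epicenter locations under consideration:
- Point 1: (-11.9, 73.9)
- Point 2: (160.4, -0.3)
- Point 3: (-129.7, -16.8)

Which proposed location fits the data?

Point 1

For each candidate, compare |candidate − station| to the reported distance:
Point 1: residuals WDC 0.0, RCM 0.0, ELK 0.0 → max 0.0 km
Point 2: residuals WDC 179.2, RCM 86.0, ELK 122.2 → max 179.2 km
Point 3: residuals WDC 68.6, RCM 126.4, ELK 55.8 → max 126.4 km
Only Point 1 has all residuals ≈ 0.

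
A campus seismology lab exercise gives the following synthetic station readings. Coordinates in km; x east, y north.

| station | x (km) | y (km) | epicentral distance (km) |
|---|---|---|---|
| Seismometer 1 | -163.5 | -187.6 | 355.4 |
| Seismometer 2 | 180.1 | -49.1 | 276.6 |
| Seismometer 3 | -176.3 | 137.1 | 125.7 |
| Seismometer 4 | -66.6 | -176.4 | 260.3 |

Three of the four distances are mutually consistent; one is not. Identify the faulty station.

Seismometer 1

Solve using three stations at a time. Using Seismometer 2, Seismometer 3, Seismometer 4 (subtract circle equations pairwise → linear system) gives (x, y) ≈ (-62.4, 83.9).
Distances from that point to each station vs reported:
  Seismometer 1: calculated 289.7 vs reported 355.4 → residual 65.7 km
  Seismometer 2: calculated 276.6 vs reported 276.6 → residual 0.0 km
  Seismometer 3: calculated 125.7 vs reported 125.7 → residual 0.0 km
  Seismometer 4: calculated 260.3 vs reported 260.3 → residual 0.0 km
Seismometer 2, Seismometer 3, Seismometer 4 are mutually consistent (residuals ≈ 0); Seismometer 1 is off by 65.7 km.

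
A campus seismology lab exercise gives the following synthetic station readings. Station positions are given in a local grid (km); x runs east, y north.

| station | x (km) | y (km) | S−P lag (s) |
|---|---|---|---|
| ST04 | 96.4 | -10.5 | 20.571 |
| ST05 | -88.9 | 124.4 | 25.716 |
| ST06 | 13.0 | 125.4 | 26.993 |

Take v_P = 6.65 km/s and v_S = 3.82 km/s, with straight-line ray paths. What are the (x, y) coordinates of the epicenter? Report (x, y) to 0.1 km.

(-62.3, -104.9)

Distance from S−P lag: d = Δt · v_P v_S / (v_P − v_S) = Δt · (6.65·3.82)/(6.65−3.82) ≈ 8.9763·Δt.
So d_ST04 = 184.65, d_ST05 = 230.84, d_ST06 = 242.30 km.
Circle about each station: (x − 96.4)² + (y + 10.5)² = 184.65²; (x + 88.9)² + (y − 124.4)² = 230.84²; (x − 13.0)² + (y − 125.4)² = 242.30².
Subtracting pairs of circle equations eliminates x²+y² and gives linear equations (the radical axes):
-370.6 x + 269.8 y = -5216.12
-166.8 x + 271.8 y = -18122.72
Solving the 2×2 system: x ≈ -62.3, y ≈ -104.9 km.
Check against ST04 (with the unrounded x, y): √((x − 96.4)²+(y + 10.5)²) = 184.66 ≈ 184.65 km. ✓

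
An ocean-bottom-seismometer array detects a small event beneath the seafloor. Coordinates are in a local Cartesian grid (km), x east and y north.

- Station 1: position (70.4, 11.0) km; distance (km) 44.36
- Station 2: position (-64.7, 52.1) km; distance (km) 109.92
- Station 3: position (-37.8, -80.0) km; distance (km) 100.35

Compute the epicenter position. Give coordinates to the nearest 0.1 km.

29.1 km east, -5.2 km north

Circle about each station: (x − 70.4)² + (y − 11.0)² = 44.36²; (x + 64.7)² + (y − 52.1)² = 109.92²; (x + 37.8)² + (y + 80.0)² = 100.35².
Subtracting pairs of circle equations eliminates x²+y² and gives linear equations (the radical axes):
-270.2 x + 82.2 y = -8291.26
-216.4 x − 182.0 y = -5350.63
Solving the 2×2 system: x ≈ 29.1, y ≈ -5.2 km.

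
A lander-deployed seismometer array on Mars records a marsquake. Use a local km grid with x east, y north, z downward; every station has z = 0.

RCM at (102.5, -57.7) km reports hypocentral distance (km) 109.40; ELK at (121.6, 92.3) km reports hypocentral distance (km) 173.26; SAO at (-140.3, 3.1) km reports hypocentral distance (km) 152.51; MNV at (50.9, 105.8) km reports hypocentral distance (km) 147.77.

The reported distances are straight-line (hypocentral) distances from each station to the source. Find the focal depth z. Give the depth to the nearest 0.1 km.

Each station gives a sphere (x−x_i)² + (y−y_i)² + z² = d_i² (stations at z=0).
Subtracting the RCM sphere from ELK and SAO: z² cancels, leaving linear equations in x and y:
38.2 x + 300.0 y = -8580.36
-485.6 x + 121.6 y = -5432.78
Solving: x ≈ 3.901, y ≈ -29.098 km (keep extra digits for the depth step; rounded: 3.9, -29.1).
Then from the RCM sphere: z² = 109.40² − (x − 102.5)² − (y + 57.7)² with x = 3.901, y = -29.098, so z ≈ 37.796 ≈ 37.8 km.

depth ≈ 37.8 km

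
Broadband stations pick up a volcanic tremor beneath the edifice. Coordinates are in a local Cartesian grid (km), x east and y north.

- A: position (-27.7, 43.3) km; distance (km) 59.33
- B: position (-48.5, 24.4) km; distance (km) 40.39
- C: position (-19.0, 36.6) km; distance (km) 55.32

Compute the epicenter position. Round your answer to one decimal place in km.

-39.2 km east, -14.9 km north

Circle about each station: (x + 27.7)² + (y − 43.3)² = 59.33²; (x + 48.5)² + (y − 24.4)² = 40.39²; (x + 19.0)² + (y − 36.6)² = 55.32².
Subtracting the A equation from the B and C equations removes the quadratic terms:
-41.6 x − 37.8 y = 2194.13
17.4 x − 13.4 y = -481.87
Solving the 2×2 system: x ≈ -39.2, y ≈ -14.9 km.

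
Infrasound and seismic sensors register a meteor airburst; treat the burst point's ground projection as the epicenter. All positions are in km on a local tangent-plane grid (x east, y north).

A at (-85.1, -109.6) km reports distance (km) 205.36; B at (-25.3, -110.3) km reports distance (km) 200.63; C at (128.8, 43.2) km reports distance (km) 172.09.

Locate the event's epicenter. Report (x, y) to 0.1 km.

x ≈ -36.8 km, y ≈ 90.0 km

Circle about each station: (x + 85.1)² + (y + 109.6)² = 205.36²; (x + 25.3)² + (y + 110.3)² = 200.63²; (x − 128.8)² + (y − 43.2)² = 172.09².
Subtracting pairs of circle equations eliminates x²+y² and gives linear equations (the radical axes):
119.6 x − 1.4 y = -4527.66
427.8 x + 305.6 y = 11759.27
Solving the 2×2 system: x ≈ -36.8, y ≈ 90.0 km.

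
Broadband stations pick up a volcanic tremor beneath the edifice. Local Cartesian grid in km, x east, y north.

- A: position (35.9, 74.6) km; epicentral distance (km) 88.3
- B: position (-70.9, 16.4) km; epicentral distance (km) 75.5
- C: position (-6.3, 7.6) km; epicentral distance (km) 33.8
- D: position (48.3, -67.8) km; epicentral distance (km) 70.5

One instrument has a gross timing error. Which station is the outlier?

A

Solve using three stations at a time. Using B, C, D (subtract circle equations pairwise → linear system) gives (x, y) ≈ (-8.5, -26.1).
Distances from that point to each station vs reported:
  A: calculated 110.0 vs reported 88.3 → residual 21.7 km
  B: calculated 75.5 vs reported 75.5 → residual 0.0 km
  C: calculated 33.8 vs reported 33.8 → residual 0.0 km
  D: calculated 70.5 vs reported 70.5 → residual 0.0 km
B, C, D are mutually consistent (residuals ≈ 0); A is off by 21.7 km.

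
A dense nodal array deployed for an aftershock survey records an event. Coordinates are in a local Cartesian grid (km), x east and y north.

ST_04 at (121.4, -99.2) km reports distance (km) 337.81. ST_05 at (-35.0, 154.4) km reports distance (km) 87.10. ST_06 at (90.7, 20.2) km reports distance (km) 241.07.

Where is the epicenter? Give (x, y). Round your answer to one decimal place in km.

Circle about each station: (x − 121.4)² + (y + 99.2)² = 337.81²; (x + 35.0)² + (y − 154.4)² = 87.10²; (x − 90.7)² + (y − 20.2)² = 241.07².
Subtracting the ST_04 equation from the ST_05 and ST_06 equations removes the quadratic terms:
-312.8 x + 507.2 y = 107014.95
-61.4 x + 238.8 y = 40056.78
Solving the 2×2 system: x ≈ -120.3, y ≈ 136.8 km.
Check against ST_04 (with the unrounded x, y): √((x − 121.4)²+(y + 99.2)²) = 337.80 ≈ 337.81 km. ✓

(-120.3, 136.8)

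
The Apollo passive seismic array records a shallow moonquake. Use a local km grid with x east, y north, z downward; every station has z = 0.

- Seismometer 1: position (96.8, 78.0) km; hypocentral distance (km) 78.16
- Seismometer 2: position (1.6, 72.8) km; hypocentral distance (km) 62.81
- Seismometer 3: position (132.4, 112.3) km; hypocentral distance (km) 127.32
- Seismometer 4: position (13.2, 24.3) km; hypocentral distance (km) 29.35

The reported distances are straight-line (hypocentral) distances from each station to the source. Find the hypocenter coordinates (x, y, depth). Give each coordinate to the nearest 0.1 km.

x ≈ 40.6 km, y ≈ 24.7 km, depth ≈ 10.5 km

Each station gives a sphere (x−x_i)² + (y−y_i)² + z² = d_i² (stations at z=0).
Subtracting the Seismometer 1 sphere from Seismometer 2 and Seismometer 3: z² cancels, leaving linear equations in x and y:
-190.4 x − 10.4 y = -7987.95
71.2 x + 68.6 y = 4585.41
Solving: x ≈ 40.604, y ≈ 24.699 km (keep extra digits for the depth step; rounded: 40.6, 24.7).
Then from the Seismometer 1 sphere: z² = 78.16² − (x − 96.8)² − (y − 78.0)² with x = 40.604, y = 24.699, so z ≈ 10.488 ≈ 10.5 km.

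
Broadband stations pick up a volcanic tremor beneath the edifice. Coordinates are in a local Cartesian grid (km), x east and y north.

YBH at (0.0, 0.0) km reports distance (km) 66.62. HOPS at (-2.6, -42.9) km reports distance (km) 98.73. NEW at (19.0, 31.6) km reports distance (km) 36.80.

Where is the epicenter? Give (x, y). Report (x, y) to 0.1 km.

x ≈ 55.4 km, y ≈ 37.0 km

Circle about each station: x² + y² = 66.62²; (x + 2.6)² + (y + 42.9)² = 98.73²; (x − 19.0)² + (y − 31.6)² = 36.80².
Subtracting pairs of circle equations eliminates x²+y² and gives linear equations (the radical axes):
-5.2 x − 85.8 y = -3462.22
38.0 x + 63.2 y = 4443.54
Solving the 2×2 system: x ≈ 55.4, y ≈ 37.0 km.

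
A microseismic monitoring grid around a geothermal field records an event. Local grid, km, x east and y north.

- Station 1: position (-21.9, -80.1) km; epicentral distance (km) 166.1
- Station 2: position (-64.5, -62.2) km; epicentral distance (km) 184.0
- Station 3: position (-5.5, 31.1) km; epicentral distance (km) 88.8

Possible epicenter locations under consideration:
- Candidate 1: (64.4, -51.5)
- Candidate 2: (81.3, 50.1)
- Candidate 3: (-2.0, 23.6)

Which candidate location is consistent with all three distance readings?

For each candidate, compare |candidate − station| to the reported distance:
Candidate 1: residuals Station 1 75.2, Station 2 54.7, Station 3 19.4 → max 75.2 km
Candidate 2: residuals Station 1 0.0, Station 2 0.0, Station 3 0.1 → max 0.1 km
Candidate 3: residuals Station 1 60.5, Station 2 77.8, Station 3 80.5 → max 80.5 km
Only Candidate 2 has all residuals ≈ 0.

Candidate 2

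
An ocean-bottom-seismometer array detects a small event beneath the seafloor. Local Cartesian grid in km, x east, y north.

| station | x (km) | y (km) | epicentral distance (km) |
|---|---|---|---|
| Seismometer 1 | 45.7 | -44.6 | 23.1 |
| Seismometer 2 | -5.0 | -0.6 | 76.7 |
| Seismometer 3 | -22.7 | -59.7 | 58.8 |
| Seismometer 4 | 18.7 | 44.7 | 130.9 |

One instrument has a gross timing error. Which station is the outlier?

Seismometer 4

Solve using three stations at a time. Using Seismometer 1, Seismometer 2, Seismometer 3 (subtract circle equations pairwise → linear system) gives (x, y) ≈ (35.8, -65.5).
Distances from that point to each station vs reported:
  Seismometer 1: calculated 23.2 vs reported 23.1 → residual 0.1 km
  Seismometer 2: calculated 76.7 vs reported 76.7 → residual 0.0 km
  Seismometer 3: calculated 58.8 vs reported 58.8 → residual 0.0 km
  Seismometer 4: calculated 111.6 vs reported 130.9 → residual 19.3 km
Seismometer 1, Seismometer 2, Seismometer 3 are mutually consistent (residuals ≈ 0); Seismometer 4 is off by 19.3 km.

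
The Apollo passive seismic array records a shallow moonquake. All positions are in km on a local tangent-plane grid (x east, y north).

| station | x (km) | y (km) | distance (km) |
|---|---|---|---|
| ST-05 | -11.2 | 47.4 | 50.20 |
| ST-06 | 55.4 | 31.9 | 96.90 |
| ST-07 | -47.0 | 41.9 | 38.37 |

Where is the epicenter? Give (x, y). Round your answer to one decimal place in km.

x ≈ -37.6 km, y ≈ 4.7 km

Circle about each station: (x + 11.2)² + (y − 47.4)² = 50.20²; (x − 55.4)² + (y − 31.9)² = 96.90²; (x + 47.0)² + (y − 41.9)² = 38.37².
Subtracting pairs of circle equations eliminates x²+y² and gives linear equations (the radical axes):
133.2 x − 31.0 y = -5155.00
-71.6 x − 11.0 y = 2640.19
Solving the 2×2 system: x ≈ -37.6, y ≈ 4.7 km.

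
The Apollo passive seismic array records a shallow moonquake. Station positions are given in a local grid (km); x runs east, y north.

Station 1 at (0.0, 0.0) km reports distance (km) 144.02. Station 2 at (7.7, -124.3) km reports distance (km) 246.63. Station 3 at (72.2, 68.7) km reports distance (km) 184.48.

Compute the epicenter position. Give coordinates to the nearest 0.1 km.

-110.8 km east, 92.0 km north

Circle about each station: x² + y² = 144.02²; (x − 7.7)² + (y + 124.3)² = 246.63²; (x − 72.2)² + (y − 68.7)² = 184.48².
Subtracting pairs of circle equations eliminates x²+y² and gives linear equations (the radical axes):
15.4 x − 248.6 y = -24574.82
144.4 x + 137.4 y = -3358.58
Solving the 2×2 system: x ≈ -110.8, y ≈ 92.0 km.
Check against Station 1 (with the unrounded x, y): √(x²+y²) = 144.00 ≈ 144.02 km. ✓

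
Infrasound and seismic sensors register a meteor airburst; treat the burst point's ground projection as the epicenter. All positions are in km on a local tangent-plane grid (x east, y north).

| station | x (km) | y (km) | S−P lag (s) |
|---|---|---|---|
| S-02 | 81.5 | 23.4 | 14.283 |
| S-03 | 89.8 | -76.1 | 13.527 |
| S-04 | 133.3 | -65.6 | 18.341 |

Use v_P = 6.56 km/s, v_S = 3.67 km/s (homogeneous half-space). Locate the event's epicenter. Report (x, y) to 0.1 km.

x ≈ -17.7 km, y ≈ -42.3 km

Distance from S−P lag: d = Δt · v_P v_S / (v_P − v_S) = Δt · (6.56·3.67)/(6.56−3.67) ≈ 8.3305·Δt.
So d_S-02 = 118.98, d_S-03 = 112.69, d_S-04 = 152.79 km.
Circle about each station: (x − 81.5)² + (y − 23.4)² = 118.98²; (x − 89.8)² + (y + 76.1)² = 112.69²; (x − 133.3)² + (y + 65.6)² = 152.79².
Subtracting pairs of circle equations eliminates x²+y² and gives linear equations (the radical axes):
16.6 x − 199.0 y = 8122.64
103.6 x − 178.0 y = 5693.90
Solving the 2×2 system: x ≈ -17.7, y ≈ -42.3 km.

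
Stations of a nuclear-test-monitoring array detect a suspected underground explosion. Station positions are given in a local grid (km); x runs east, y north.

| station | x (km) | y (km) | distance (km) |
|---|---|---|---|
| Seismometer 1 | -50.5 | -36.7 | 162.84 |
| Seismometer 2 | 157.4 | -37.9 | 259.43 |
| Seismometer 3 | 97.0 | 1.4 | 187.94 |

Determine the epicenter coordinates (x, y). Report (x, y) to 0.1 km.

-43.7 km east, 126.0 km north

Circle about each station: (x + 50.5)² + (y + 36.7)² = 162.84²; (x − 157.4)² + (y + 37.9)² = 259.43²; (x − 97.0)² + (y − 1.4)² = 187.94².
Subtracting pairs of circle equations eliminates x²+y² and gives linear equations (the radical axes):
415.8 x − 2.4 y = -18473.03
295.0 x + 76.2 y = -3290.76
Solving the 2×2 system: x ≈ -43.7, y ≈ 126.0 km.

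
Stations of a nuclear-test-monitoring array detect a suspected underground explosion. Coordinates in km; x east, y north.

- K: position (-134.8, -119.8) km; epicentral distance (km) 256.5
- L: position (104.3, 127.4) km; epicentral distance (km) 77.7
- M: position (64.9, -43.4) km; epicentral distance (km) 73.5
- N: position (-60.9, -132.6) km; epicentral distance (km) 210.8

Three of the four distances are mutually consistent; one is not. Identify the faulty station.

L

Solve using three stations at a time. Using K, M, N (subtract circle equations pairwise → linear system) gives (x, y) ≈ (73.7, 29.8).
Distances from that point to each station vs reported:
  K: calculated 256.5 vs reported 256.5 → residual 0.0 km
  L: calculated 102.3 vs reported 77.7 → residual 24.6 km
  M: calculated 73.7 vs reported 73.5 → residual 0.2 km
  N: calculated 210.9 vs reported 210.8 → residual 0.1 km
K, M, N are mutually consistent (residuals ≈ 0); L is off by 24.6 km.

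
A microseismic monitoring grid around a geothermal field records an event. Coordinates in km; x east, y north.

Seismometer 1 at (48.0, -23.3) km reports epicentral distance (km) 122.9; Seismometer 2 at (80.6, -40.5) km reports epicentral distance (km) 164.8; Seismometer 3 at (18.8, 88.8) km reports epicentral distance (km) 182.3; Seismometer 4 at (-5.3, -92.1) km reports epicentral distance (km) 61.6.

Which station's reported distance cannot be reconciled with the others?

Seismometer 2

Solve using three stations at a time. Using Seismometer 1, Seismometer 3, Seismometer 4 (subtract circle equations pairwise → linear system) gives (x, y) ≈ (-64.3, -73.6).
Distances from that point to each station vs reported:
  Seismometer 1: calculated 123.0 vs reported 122.9 → residual 0.1 km
  Seismometer 2: calculated 148.6 vs reported 164.8 → residual 16.2 km
  Seismometer 3: calculated 182.4 vs reported 182.3 → residual 0.1 km
  Seismometer 4: calculated 61.8 vs reported 61.6 → residual 0.2 km
Seismometer 1, Seismometer 3, Seismometer 4 are mutually consistent (residuals ≈ 0); Seismometer 2 is off by 16.2 km.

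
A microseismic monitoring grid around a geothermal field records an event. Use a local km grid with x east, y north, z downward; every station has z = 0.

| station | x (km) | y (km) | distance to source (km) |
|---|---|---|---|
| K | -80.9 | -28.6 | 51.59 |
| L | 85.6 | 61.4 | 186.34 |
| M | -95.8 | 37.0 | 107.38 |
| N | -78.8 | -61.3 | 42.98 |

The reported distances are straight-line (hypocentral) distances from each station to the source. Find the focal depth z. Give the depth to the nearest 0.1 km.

Each station gives a sphere (x−x_i)² + (y−y_i)² + z² = d_i² (stations at z=0).
Subtracting the K sphere from L and M: z² cancels, leaving linear equations in x and y:
333.0 x + 180.0 y = -28326.52
-29.8 x + 131.2 y = -5685.07
Solving: x ≈ -54.902, y ≈ -55.801 km (keep extra digits for the depth step; rounded: -54.9, -55.8).
Then from the K sphere: z² = 51.59² − (x + 80.9)² − (y + 28.6)² with x = -54.902, y = -55.801, so z ≈ 35.295 ≈ 35.3 km.
Check against N (with the unrounded solution): distance 42.98 ≈ 42.98 km. ✓

35.3 km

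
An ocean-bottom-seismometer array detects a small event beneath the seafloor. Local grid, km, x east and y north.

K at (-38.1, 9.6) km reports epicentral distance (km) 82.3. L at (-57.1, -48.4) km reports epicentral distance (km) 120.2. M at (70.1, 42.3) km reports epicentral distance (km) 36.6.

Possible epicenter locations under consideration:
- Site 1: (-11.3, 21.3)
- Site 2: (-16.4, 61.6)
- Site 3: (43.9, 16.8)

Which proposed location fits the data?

For each candidate, compare |candidate − station| to the reported distance:
Site 1: residuals K 53.1, L 36.8, M 47.5 → max 53.1 km
Site 2: residuals K 26.0, L 2.9, M 52.0 → max 52.0 km
Site 3: residuals K 0.0, L 0.0, M 0.0 → max 0.0 km
Only Site 3 has all residuals ≈ 0.

Site 3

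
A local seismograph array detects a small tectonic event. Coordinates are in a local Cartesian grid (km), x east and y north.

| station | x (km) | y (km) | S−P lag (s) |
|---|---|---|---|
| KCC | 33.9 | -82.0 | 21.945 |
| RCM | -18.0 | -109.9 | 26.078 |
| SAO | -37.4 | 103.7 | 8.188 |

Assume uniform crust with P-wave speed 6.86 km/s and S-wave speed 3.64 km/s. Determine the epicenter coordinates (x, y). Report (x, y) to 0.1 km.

x ≈ 24.1 km, y ≈ 87.9 km

Distance from S−P lag: d = Δt · v_P v_S / (v_P − v_S) = Δt · (6.86·3.64)/(6.86−3.64) ≈ 7.7548·Δt.
So d_KCC = 170.18, d_RCM = 202.23, d_SAO = 63.50 km.
Circle about each station: (x − 33.9)² + (y + 82.0)² = 170.18²; (x + 18.0)² + (y + 109.9)² = 202.23²; (x + 37.4)² + (y − 103.7)² = 63.50².
Subtracting the KCC equation from the RCM and SAO equations removes the quadratic terms:
-103.8 x − 55.8 y = -7406.94
-142.6 x + 371.4 y = 29208.22
Solving the 2×2 system: x ≈ 24.1, y ≈ 87.9 km.
Check against KCC (with the unrounded x, y): √((x − 33.9)²+(y + 82.0)²) = 170.18 ≈ 170.18 km. ✓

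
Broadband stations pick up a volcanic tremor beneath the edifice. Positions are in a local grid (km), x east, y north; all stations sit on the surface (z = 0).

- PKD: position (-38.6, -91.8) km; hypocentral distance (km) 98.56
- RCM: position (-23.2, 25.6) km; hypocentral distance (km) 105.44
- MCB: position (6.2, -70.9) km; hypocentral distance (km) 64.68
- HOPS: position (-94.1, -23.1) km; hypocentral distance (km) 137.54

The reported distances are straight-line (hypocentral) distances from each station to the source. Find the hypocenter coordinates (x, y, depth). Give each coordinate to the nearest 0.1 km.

Each station gives a sphere (x−x_i)² + (y−y_i)² + z² = d_i² (stations at z=0).
Subtracting the PKD sphere from RCM and MCB: z² cancels, leaving linear equations in x and y:
30.8 x + 234.8 y = -10127.12
89.6 x + 41.8 y = 678.62
Solving: x ≈ 29.501, y ≈ -47.001 km (keep extra digits for the depth step; rounded: 29.5, -47.0).
Then from the PKD sphere: z² = 98.56² − (x + 38.6)² − (y + 91.8)² with x = 29.501, y = -47.001, so z ≈ 55.402 ≈ 55.4 km.

(29.5, -47.0, 55.4)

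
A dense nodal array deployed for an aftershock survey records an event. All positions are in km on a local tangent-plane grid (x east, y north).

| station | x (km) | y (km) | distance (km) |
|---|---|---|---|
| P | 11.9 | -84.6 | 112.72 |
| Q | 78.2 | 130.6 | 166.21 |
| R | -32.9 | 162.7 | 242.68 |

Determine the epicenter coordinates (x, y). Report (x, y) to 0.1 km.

Circle about each station: (x − 11.9)² + (y + 84.6)² = 112.72²; (x − 78.2)² + (y − 130.6)² = 166.21²; (x + 32.9)² + (y − 162.7)² = 242.68².
Subtracting the P equation from the Q and R equations removes the quadratic terms:
132.6 x + 430.4 y = 952.86
-89.6 x + 494.6 y = -25932.85
Solving the 2×2 system: x ≈ 111.7, y ≈ -32.2 km.

x ≈ 111.7 km, y ≈ -32.2 km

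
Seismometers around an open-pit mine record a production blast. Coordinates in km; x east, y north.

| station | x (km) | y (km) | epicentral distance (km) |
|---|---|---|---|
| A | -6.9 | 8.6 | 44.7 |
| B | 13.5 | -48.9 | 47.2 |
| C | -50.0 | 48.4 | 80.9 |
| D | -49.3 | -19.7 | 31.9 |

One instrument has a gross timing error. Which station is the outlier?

Solve using three stations at a time. Using A, B, C (subtract circle equations pairwise → linear system) gives (x, y) ≈ (-29.5, -29.8).
Distances from that point to each station vs reported:
  A: calculated 44.6 vs reported 44.7 → residual 0.1 km
  B: calculated 47.1 vs reported 47.2 → residual 0.1 km
  C: calculated 80.8 vs reported 80.9 → residual 0.1 km
  D: calculated 22.2 vs reported 31.9 → residual 9.7 km
A, B, C are mutually consistent (residuals ≈ 0); D is off by 9.7 km.

D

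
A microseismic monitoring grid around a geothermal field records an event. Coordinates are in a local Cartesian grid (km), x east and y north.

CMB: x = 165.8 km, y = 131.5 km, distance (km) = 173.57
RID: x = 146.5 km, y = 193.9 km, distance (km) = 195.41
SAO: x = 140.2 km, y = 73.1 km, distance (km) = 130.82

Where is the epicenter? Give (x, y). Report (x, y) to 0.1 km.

Circle about each station: (x − 165.8)² + (y − 131.5)² = 173.57²; (x − 146.5)² + (y − 193.9)² = 195.41²; (x − 140.2)² + (y − 73.1)² = 130.82².
Subtracting the CMB equation from the RID and SAO equations removes the quadratic terms:
-38.6 x + 124.8 y = 6219.05
-51.2 x − 116.8 y = -6769.57
Solving the 2×2 system: x ≈ 10.9, y ≈ 53.2 km.
Check against CMB (with the unrounded x, y): √((x − 165.8)²+(y − 131.5)²) = 173.60 ≈ 173.57 km. ✓

(10.9, 53.2)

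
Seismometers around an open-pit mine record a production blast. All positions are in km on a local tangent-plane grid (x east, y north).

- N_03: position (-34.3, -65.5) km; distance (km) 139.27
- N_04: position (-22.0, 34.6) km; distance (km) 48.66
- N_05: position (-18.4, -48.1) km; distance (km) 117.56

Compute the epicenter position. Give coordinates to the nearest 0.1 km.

16.7 km east, 64.1 km north

Circle about each station: (x + 34.3)² + (y + 65.5)² = 139.27²; (x + 22.0)² + (y − 34.6)² = 48.66²; (x + 18.4)² + (y + 48.1)² = 117.56².
Subtracting pairs of circle equations eliminates x²+y² and gives linear equations (the radical axes):
24.6 x + 200.2 y = 13242.76
31.8 x + 34.8 y = 2761.21
Solving the 2×2 system: x ≈ 16.7, y ≈ 64.1 km.
Check against N_03 (with the unrounded x, y): √((x + 34.3)²+(y + 65.5)²) = 139.27 ≈ 139.27 km. ✓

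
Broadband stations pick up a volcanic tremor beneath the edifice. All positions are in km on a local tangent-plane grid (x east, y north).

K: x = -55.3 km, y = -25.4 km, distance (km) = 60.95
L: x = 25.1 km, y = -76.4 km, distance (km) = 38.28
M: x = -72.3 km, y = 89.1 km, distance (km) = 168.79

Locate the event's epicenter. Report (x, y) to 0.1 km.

x ≈ -12.4 km, y ≈ -68.7 km

Circle about each station: (x + 55.3)² + (y + 25.4)² = 60.95²; (x − 25.1)² + (y + 76.4)² = 38.28²; (x + 72.3)² + (y − 89.1)² = 168.79².
Subtracting the K equation from the L and M equations removes the quadratic terms:
160.8 x − 102.0 y = 5013.26
-34.0 x + 229.0 y = -15312.31
Solving the 2×2 system: x ≈ -12.4, y ≈ -68.7 km.
Check against K (with the unrounded x, y): √((x + 55.3)²+(y + 25.4)²) = 60.95 ≈ 60.95 km. ✓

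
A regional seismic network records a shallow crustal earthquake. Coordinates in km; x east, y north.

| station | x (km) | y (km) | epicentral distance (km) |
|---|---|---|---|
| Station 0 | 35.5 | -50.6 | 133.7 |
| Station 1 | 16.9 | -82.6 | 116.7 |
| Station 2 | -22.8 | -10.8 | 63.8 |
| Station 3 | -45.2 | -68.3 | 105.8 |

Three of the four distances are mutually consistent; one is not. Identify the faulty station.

Solve using three stations at a time. Using Station 0, Station 2, Station 3 (subtract circle equations pairwise → linear system) gives (x, y) ≈ (-67.0, 35.3).
Distances from that point to each station vs reported:
  Station 0: calculated 133.7 vs reported 133.7 → residual 0.0 km
  Station 1: calculated 144.7 vs reported 116.7 → residual 28.0 km
  Station 2: calculated 63.8 vs reported 63.8 → residual 0.0 km
  Station 3: calculated 105.8 vs reported 105.8 → residual 0.0 km
Station 0, Station 2, Station 3 are mutually consistent (residuals ≈ 0); Station 1 is off by 28.0 km.

Station 1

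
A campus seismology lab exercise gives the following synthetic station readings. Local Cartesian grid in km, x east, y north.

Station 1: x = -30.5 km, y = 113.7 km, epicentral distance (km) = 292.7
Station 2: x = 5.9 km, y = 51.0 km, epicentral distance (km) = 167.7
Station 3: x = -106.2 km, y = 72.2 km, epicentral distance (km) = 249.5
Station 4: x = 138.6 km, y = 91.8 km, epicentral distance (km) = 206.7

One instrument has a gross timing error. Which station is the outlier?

Solve using three stations at a time. Using Station 2, Station 3, Station 4 (subtract circle equations pairwise → linear system) gives (x, y) ≈ (70.9, -103.2).
Distances from that point to each station vs reported:
  Station 1: calculated 239.4 vs reported 292.7 → residual 53.3 km
  Station 2: calculated 167.3 vs reported 167.7 → residual 0.4 km
  Station 3: calculated 249.2 vs reported 249.5 → residual 0.3 km
  Station 4: calculated 206.4 vs reported 206.7 → residual 0.3 km
Station 2, Station 3, Station 4 are mutually consistent (residuals ≈ 0); Station 1 is off by 53.3 km.

Station 1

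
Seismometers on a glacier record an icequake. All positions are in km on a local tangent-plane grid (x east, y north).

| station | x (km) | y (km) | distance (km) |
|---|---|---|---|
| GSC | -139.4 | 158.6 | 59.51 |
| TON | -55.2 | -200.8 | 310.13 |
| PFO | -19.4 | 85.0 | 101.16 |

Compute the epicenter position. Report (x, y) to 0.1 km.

x ≈ -119.0 km, y ≈ 102.7 km

Circle about each station: (x + 139.4)² + (y − 158.6)² = 59.51²; (x + 55.2)² + (y + 200.8)² = 310.13²; (x + 19.4)² + (y − 85.0)² = 101.16².
Subtracting pairs of circle equations eliminates x²+y² and gives linear equations (the radical axes):
168.4 x − 718.8 y = -93857.82
240.0 x − 147.2 y = -43676.87
Solving the 2×2 system: x ≈ -119.0, y ≈ 102.7 km.
Check against GSC (with the unrounded x, y): √((x + 139.4)²+(y − 158.6)²) = 59.51 ≈ 59.51 km. ✓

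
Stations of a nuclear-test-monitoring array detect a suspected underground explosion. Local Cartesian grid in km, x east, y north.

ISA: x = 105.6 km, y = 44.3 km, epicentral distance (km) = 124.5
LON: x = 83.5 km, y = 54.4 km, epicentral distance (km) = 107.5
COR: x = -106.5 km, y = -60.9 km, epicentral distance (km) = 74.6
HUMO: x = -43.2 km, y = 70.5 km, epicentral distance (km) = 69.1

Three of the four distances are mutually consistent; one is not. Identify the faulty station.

COR

Solve using three stations at a time. Using ISA, LON, HUMO (subtract circle equations pairwise → linear system) gives (x, y) ≈ (-13.5, 8.1).
Distances from that point to each station vs reported:
  ISA: calculated 124.5 vs reported 124.5 → residual 0.0 km
  LON: calculated 107.5 vs reported 107.5 → residual 0.0 km
  COR: calculated 115.8 vs reported 74.6 → residual 41.2 km
  HUMO: calculated 69.1 vs reported 69.1 → residual 0.0 km
ISA, LON, HUMO are mutually consistent (residuals ≈ 0); COR is off by 41.2 km.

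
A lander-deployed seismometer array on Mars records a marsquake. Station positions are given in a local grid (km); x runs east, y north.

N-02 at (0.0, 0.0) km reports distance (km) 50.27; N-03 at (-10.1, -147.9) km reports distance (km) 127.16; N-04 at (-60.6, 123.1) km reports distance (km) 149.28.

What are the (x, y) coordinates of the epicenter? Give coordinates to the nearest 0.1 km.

Circle about each station: x² + y² = 50.27²; (x + 10.1)² + (y + 147.9)² = 127.16²; (x + 60.6)² + (y − 123.1)² = 149.28².
Subtracting the N-02 equation from the N-03 and N-04 equations removes the quadratic terms:
-20.2 x − 295.8 y = 8333.83
-121.2 x + 246.2 y = -931.48
Solving the 2×2 system: x ≈ -43.5, y ≈ -25.2 km.
Check against N-02 (with the unrounded x, y): √(x²+y²) = 50.28 ≈ 50.27 km. ✓

x ≈ -43.5 km, y ≈ -25.2 km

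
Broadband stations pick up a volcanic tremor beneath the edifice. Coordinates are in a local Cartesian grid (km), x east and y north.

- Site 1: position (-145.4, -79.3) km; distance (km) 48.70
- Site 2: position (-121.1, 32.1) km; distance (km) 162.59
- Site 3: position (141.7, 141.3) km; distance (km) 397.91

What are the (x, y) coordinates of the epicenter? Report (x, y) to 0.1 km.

Circle about each station: (x + 145.4)² + (y + 79.3)² = 48.70²; (x + 121.1)² + (y − 32.1)² = 162.59²; (x − 141.7)² + (y − 141.3)² = 397.91².
Subtracting the Site 1 equation from the Site 2 and Site 3 equations removes the quadratic terms:
48.6 x + 222.8 y = -35797.85
574.2 x + 441.2 y = -143345.75
Solving the 2×2 system: x ≈ -151.6, y ≈ -127.6 km.

x ≈ -151.6 km, y ≈ -127.6 km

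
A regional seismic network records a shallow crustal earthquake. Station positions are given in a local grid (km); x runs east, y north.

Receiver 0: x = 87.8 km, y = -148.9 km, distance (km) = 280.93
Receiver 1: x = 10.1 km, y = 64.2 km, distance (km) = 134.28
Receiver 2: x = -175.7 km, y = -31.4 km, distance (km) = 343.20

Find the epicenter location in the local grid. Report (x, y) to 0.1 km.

127.6 km east, 129.2 km north

Circle about each station: (x − 87.8)² + (y + 148.9)² = 280.93²; (x − 10.1)² + (y − 64.2)² = 134.28²; (x + 175.7)² + (y + 31.4)² = 343.20².
Subtracting the Receiver 0 equation from the Receiver 1 and Receiver 2 equations removes the quadratic terms:
-155.4 x + 426.2 y = 35234.15
-527.0 x + 235.0 y = -36888.18
Solving the 2×2 system: x ≈ 127.6, y ≈ 129.2 km.
Check against Receiver 0 (with the unrounded x, y): √((x − 87.8)²+(y + 148.9)²) = 280.93 ≈ 280.93 km. ✓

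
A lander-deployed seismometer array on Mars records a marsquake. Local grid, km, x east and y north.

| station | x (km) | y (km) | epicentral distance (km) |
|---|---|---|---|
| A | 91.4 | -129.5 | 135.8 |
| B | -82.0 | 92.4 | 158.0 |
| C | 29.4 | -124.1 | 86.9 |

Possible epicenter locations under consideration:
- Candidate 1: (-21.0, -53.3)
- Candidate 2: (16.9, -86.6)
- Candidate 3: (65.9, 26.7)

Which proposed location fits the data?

For each candidate, compare |candidate − station| to the reported distance:
Candidate 1: residuals A 0.0, B 0.0, C 0.0 → max 0.0 km
Candidate 2: residuals A 49.8, B 46.5, C 47.4 → max 49.8 km
Candidate 3: residuals A 22.5, B 3.8, C 68.3 → max 68.3 km
Only Candidate 1 has all residuals ≈ 0.

Candidate 1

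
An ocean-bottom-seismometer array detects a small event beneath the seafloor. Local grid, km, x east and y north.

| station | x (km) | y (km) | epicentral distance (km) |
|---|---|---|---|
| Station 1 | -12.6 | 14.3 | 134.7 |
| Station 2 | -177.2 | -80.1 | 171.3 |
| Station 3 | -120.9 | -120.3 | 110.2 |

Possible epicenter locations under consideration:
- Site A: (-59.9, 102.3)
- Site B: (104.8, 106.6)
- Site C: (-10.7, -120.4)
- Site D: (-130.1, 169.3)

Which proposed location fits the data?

Site C

For each candidate, compare |candidate − station| to the reported distance:
Site A: residuals Station 1 34.8, Station 2 45.6, Station 3 120.6 → max 120.6 km
Site B: residuals Station 1 14.6, Station 2 166.9, Station 3 209.8 → max 209.8 km
Site C: residuals Station 1 0.0, Station 2 0.0, Station 3 0.0 → max 0.0 km
Site D: residuals Station 1 59.8, Station 2 82.5, Station 3 179.5 → max 179.5 km
Only Site C has all residuals ≈ 0.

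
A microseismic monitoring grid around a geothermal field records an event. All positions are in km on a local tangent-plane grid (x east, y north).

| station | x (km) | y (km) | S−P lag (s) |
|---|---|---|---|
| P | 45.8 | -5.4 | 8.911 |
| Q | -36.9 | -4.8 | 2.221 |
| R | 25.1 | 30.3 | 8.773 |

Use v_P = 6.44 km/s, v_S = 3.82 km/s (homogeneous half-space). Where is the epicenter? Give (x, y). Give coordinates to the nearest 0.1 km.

-35.4 km east, -25.6 km north

Distance from S−P lag: d = Δt · v_P v_S / (v_P − v_S) = Δt · (6.44·3.82)/(6.44−3.82) ≈ 9.3896·Δt.
So d_P = 83.67, d_Q = 20.85, d_R = 82.38 km.
Circle about each station: (x − 45.8)² + (y + 5.4)² = 83.67²; (x + 36.9)² + (y + 4.8)² = 20.85²; (x − 25.1)² + (y − 30.3)² = 82.38².
Subtracting the P equation from the Q and R equations removes the quadratic terms:
-165.4 x + 1.2 y = 5823.80
-41.4 x + 71.4 y = -364.50
Solving the 2×2 system: x ≈ -35.4, y ≈ -25.6 km.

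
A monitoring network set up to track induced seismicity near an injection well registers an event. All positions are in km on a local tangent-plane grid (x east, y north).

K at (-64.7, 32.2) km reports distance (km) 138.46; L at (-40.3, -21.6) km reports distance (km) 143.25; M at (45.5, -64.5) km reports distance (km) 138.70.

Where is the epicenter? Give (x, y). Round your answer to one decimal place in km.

Circle about each station: (x + 64.7)² + (y − 32.2)² = 138.46²; (x + 40.3)² + (y + 21.6)² = 143.25²; (x − 45.5)² + (y + 64.5)² = 138.70².
Subtracting the K equation from the L and M equations removes the quadratic terms:
48.8 x − 107.6 y = -4481.67
220.4 x − 193.4 y = 941.05
Solving the 2×2 system: x ≈ 67.8, y ≈ 72.4 km.

67.8 km east, 72.4 km north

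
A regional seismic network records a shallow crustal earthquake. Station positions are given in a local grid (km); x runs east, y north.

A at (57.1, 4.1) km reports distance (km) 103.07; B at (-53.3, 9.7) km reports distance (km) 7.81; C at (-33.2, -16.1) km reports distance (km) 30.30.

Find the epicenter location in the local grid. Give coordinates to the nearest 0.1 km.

-45.7 km east, 11.5 km north

Circle about each station: (x − 57.1)² + (y − 4.1)² = 103.07²; (x + 53.3)² + (y − 9.7)² = 7.81²; (x + 33.2)² + (y + 16.1)² = 30.30².
Subtracting pairs of circle equations eliminates x²+y² and gives linear equations (the radical axes):
-220.8 x + 11.2 y = 10220.19
-180.6 x − 40.4 y = 7789.56
Solving the 2×2 system: x ≈ -45.7, y ≈ 11.5 km.
Check against A (with the unrounded x, y): √((x − 57.1)²+(y − 4.1)²) = 103.07 ≈ 103.07 km. ✓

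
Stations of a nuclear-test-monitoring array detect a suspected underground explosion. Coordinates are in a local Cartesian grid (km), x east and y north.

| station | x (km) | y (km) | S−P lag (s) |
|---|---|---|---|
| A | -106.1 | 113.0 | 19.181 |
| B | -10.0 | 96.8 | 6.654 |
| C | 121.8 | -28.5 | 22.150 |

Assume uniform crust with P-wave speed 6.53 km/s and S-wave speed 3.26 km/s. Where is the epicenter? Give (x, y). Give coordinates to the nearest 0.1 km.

Distance from S−P lag: d = Δt · v_P v_S / (v_P − v_S) = Δt · (6.53·3.26)/(6.53−3.26) ≈ 6.5100·Δt.
So d_A = 124.87, d_B = 43.32, d_C = 144.20 km.
Circle about each station: (x + 106.1)² + (y − 113.0)² = 124.87²; (x + 10.0)² + (y − 96.8)² = 43.32²; (x − 121.8)² + (y + 28.5)² = 144.20².
Subtracting the A equation from the B and C equations removes the quadratic terms:
192.2 x − 32.4 y = -840.08
455.8 x − 283.0 y = -13579.84
Solving the 2×2 system: x ≈ 5.1, y ≈ 56.2 km.
Check against A (with the unrounded x, y): √((x + 106.1)²+(y − 113.0)²) = 124.87 ≈ 124.87 km. ✓

x ≈ 5.1 km, y ≈ 56.2 km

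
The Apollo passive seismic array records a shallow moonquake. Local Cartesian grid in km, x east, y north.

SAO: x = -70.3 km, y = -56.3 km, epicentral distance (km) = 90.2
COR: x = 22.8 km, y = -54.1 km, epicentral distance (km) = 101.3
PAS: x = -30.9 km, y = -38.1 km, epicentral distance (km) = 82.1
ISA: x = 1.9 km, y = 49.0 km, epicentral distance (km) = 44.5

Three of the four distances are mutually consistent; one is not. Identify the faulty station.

PAS

Solve using three stations at a time. Using SAO, COR, ISA (subtract circle equations pairwise → linear system) gives (x, y) ≈ (-37.1, 27.6).
Distances from that point to each station vs reported:
  SAO: calculated 90.2 vs reported 90.2 → residual 0.0 km
  COR: calculated 101.3 vs reported 101.3 → residual 0.0 km
  PAS: calculated 66.0 vs reported 82.1 → residual 16.1 km
  ISA: calculated 44.5 vs reported 44.5 → residual 0.0 km
SAO, COR, ISA are mutually consistent (residuals ≈ 0); PAS is off by 16.1 km.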